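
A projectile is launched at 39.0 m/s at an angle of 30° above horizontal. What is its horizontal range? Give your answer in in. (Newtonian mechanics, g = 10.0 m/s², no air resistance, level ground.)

R = v₀² × sin(2θ) / g = 39.0² × sin(2 × 30°) / 10.0 = 1521.0 × 0.866025 / 10.0 = 131.722 m
R = 131.722 m / 0.0254 = 5186 in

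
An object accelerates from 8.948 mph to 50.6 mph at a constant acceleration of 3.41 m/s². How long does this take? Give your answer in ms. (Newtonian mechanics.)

v₀ = 8.948 mph × 0.44704 = 4.00011 m/s
v = 50.6 mph × 0.44704 = 22.6202 m/s
t = (v - v₀) / a = (22.6202 - 4.00011) / 3.41 = 5.46044 s
t = 5.46044 s / 0.001 = 5460 ms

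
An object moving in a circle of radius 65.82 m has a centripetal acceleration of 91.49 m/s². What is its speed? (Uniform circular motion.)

v = √(a_c × r) = √(91.49 × 65.82) = 77.6 m/s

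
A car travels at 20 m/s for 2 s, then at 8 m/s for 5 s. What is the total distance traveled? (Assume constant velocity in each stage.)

d₁ = v₁t₁ = 20 × 2 = 40 m
d₂ = v₂t₂ = 8 × 5 = 40 m
d_total = 40 + 40 = 80 m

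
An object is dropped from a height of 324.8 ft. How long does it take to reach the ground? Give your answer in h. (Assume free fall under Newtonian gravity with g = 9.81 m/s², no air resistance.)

h = 324.8 ft × 0.3048 = 98.999 m
t = √(2h/g) = √(2 × 98.999 / 9.81) = 4.49258 s
t = 4.49258 s / 3600.0 = 0.001248 h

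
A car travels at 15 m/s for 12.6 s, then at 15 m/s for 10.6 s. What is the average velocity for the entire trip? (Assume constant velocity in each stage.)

d₁ = v₁t₁ = 15 × 12.6 = 189.0 m
d₂ = v₂t₂ = 15 × 10.6 = 159.0 m
d_total = 348.0 m, t_total = 23.2 s
v_avg = d_total/t_total = 348.0/23.2 = 15.0 m/s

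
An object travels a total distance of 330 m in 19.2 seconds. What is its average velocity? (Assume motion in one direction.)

v_avg = Δd / Δt = 330 / 19.2 = 17.19 m/s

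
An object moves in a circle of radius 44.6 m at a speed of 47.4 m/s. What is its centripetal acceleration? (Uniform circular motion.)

a_c = v²/r = 47.4²/44.6 = 2246.76/44.6 = 50.38 m/s²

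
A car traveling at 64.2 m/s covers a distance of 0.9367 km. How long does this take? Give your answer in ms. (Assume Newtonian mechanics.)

d = 0.9367 km × 1000.0 = 936.7 m
t = d / v = 936.7 / 64.2 = 14.5903 s
t = 14.5903 s / 0.001 = 14590 ms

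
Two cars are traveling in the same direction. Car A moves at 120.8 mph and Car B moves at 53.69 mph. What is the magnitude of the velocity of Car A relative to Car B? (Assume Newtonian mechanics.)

v_rel = |v_A - v_B| = |120.8 - 53.69| = 67.11 mph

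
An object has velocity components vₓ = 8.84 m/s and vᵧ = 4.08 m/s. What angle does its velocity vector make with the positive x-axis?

θ = arctan(vᵧ/vₓ) = arctan(4.08/8.84) = 24.78°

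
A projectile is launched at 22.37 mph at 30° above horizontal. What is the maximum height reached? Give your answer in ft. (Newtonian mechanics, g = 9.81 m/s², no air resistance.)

v₀ = 22.37 mph × 0.44704 = 10.0003 m/s
H = v₀² × sin²(θ) / (2g) = 10.0003² × sin(30°)² / (2 × 9.81) = 100.006 × 0.25 / 19.62 = 1.27429 m
H = 1.27429 m / 0.3048 = 4.181 ft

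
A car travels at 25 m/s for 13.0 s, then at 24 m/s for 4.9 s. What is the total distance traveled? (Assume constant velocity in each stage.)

d₁ = v₁t₁ = 25 × 13.0 = 325.0 m
d₂ = v₂t₂ = 24 × 4.9 = 117.6 m
d_total = 325.0 + 117.6 = 442.6 m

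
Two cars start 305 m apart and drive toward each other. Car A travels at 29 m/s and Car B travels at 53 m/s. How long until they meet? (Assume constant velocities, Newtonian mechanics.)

Combined speed: v_combined = 29 + 53 = 82 m/s
Time to meet: t = d/v_combined = 305/82 = 3.72 s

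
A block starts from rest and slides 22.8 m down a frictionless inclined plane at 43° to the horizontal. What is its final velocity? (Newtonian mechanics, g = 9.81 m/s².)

a = g sin(θ) = 9.81 × sin(43°) = 6.6904 m/s²
v = √(2ad) = √(2 × 6.6904 × 22.8) = 17.47 m/s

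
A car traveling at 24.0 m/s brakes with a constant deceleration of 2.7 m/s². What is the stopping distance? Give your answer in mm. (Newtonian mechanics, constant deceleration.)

d = v₀² / (2a) = 24.0² / (2 × 2.7) = 576.0 / 5.4 = 106.667 m
d = 106.667 m / 0.001 = 106700 mm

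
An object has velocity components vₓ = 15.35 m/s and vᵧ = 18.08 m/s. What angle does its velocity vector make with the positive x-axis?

θ = arctan(vᵧ/vₓ) = arctan(18.08/15.35) = 49.67°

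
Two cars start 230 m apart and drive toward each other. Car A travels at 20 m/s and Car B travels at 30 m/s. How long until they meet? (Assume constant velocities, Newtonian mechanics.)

Combined speed: v_combined = 20 + 30 = 50 m/s
Time to meet: t = d/v_combined = 230/50 = 4.6 s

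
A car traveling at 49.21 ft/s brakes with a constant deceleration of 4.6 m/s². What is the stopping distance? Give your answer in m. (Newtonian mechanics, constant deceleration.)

v₀ = 49.21 ft/s × 0.3048 = 14.9992 m/s
d = v₀² / (2a) = 14.9992² / (2 × 4.6) = 224.976 / 9.2 = 24.45 m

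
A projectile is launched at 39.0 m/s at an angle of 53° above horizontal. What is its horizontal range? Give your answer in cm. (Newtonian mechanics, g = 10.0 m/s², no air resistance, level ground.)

R = v₀² × sin(2θ) / g = 39.0² × sin(2 × 53°) / 10.0 = 1521.0 × 0.961262 / 10.0 = 146.208 m
R = 146.208 m / 0.01 = 14620 cm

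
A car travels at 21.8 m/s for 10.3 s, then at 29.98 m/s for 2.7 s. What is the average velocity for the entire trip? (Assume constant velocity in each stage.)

d₁ = v₁t₁ = 21.8 × 10.3 = 224.54 m
d₂ = v₂t₂ = 29.98 × 2.7 = 80.946 m
d_total = 305.486 m, t_total = 13.0 s
v_avg = d_total/t_total = 305.486/13.0 = 23.5 m/s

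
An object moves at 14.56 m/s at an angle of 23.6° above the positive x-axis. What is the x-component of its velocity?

vₓ = v cos(θ) = 14.56 × cos(23.6°) = 13.34 m/s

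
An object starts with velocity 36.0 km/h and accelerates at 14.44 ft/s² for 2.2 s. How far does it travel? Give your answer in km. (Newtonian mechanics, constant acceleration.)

v₀ = 36.0 km/h × 0.2777777777777778 = 10.0 m/s
a = 14.44 ft/s² × 0.3048 = 4.40131 m/s²
d = v₀ × t + ½ × a × t² = 10.0 × 2.2 + 0.5 × 4.40131 × 2.2² = 32.6512 m
d = 32.6512 m / 1000.0 = 0.03265 km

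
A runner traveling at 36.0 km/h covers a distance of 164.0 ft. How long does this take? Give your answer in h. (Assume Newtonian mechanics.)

d = 164.0 ft × 0.3048 = 49.9872 m
v = 36.0 km/h × 0.2777777777777778 = 10.0 m/s
t = d / v = 49.9872 / 10.0 = 4.99872 s
t = 4.99872 s / 3600.0 = 0.001389 h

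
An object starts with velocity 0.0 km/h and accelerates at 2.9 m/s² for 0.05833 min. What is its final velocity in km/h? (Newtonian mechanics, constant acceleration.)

v₀ = 0.0 km/h × 0.2777777777777778 = 0.0 m/s
t = 0.05833 min × 60.0 = 3.4998 s
v = v₀ + a × t = 0.0 + 2.9 × 3.4998 = 10.1494 m/s
v = 10.1494 m/s / 0.2777777777777778 = 36.54 km/h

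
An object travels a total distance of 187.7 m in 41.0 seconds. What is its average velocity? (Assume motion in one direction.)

v_avg = Δd / Δt = 187.7 / 41.0 = 4.58 m/s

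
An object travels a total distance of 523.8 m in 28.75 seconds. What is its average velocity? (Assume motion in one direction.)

v_avg = Δd / Δt = 523.8 / 28.75 = 18.22 m/s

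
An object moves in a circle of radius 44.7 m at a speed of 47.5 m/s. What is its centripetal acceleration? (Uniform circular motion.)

a_c = v²/r = 47.5²/44.7 = 2256.25/44.7 = 50.48 m/s²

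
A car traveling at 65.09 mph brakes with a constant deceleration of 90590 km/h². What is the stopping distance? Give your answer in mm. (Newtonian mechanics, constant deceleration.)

v₀ = 65.09 mph × 0.44704 = 29.0978 m/s
a = 90590 km/h² × 7.716049382716049e-05 = 6.98997 m/s²
d = v₀² / (2a) = 29.0978² / (2 × 6.98997) = 846.682 / 13.9799 = 60.5642 m
d = 60.5642 m / 0.001 = 60560 mm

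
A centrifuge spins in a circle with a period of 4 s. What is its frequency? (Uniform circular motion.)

f = 1/T = 1/4 = 0.25 Hz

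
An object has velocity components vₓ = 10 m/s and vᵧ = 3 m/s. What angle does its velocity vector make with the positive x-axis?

θ = arctan(vᵧ/vₓ) = arctan(3/10) = 16.7°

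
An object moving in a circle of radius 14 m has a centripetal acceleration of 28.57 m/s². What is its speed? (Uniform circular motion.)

v = √(a_c × r) = √(28.57 × 14) = 20.0 m/s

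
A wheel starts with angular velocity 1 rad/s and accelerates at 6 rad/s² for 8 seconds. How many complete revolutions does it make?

θ = ω₀t + ½αt² = 1×8 + ½×6×8² = 200.0 rad
Total revolutions = θ/(2π) = 200.0/(2π) = 31.83
Complete revolutions = ⌊31.83⌋ = 31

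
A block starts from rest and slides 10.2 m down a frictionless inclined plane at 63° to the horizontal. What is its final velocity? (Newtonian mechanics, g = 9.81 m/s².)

a = g sin(θ) = 9.81 × sin(63°) = 8.7408 m/s²
v = √(2ad) = √(2 × 8.7408 × 10.2) = 13.35 m/s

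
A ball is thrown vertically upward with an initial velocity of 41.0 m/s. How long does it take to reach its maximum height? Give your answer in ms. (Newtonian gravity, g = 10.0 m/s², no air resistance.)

t_up = v₀ / g = 41.0 / 10.0 = 4.1 s
t_up = 4.1 s / 0.001 = 4100 ms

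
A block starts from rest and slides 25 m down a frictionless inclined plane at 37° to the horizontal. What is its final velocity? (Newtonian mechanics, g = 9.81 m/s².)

a = g sin(θ) = 9.81 × sin(37°) = 5.9038 m/s²
v = √(2ad) = √(2 × 5.9038 × 25) = 17.18 m/s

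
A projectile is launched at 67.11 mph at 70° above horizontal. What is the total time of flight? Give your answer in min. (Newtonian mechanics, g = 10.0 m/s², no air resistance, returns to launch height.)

v₀ = 67.11 mph × 0.44704 = 30.0009 m/s
T = 2 × v₀ × sin(θ) / g = 2 × 30.0009 × sin(70°) / 10.0 = 2 × 30.0009 × 0.939693 / 10.0 = 5.63833 s
T = 5.63833 s / 60.0 = 0.09397 min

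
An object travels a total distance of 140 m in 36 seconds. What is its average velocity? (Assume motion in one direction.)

v_avg = Δd / Δt = 140 / 36 = 3.89 m/s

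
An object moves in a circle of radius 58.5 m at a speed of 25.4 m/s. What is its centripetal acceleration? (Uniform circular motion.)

a_c = v²/r = 25.4²/58.5 = 645.16/58.5 = 11.03 m/s²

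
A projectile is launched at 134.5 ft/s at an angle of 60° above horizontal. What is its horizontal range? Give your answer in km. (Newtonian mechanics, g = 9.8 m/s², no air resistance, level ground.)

v₀ = 134.5 ft/s × 0.3048 = 40.9956 m/s
R = v₀² × sin(2θ) / g = 40.9956² × sin(2 × 60°) / 9.8 = 1680.64 × 0.866025 / 9.8 = 148.518 m
R = 148.518 m / 1000.0 = 0.1485 km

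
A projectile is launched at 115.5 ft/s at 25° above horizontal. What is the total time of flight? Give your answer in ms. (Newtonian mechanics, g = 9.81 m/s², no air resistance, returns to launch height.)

v₀ = 115.5 ft/s × 0.3048 = 35.2044 m/s
T = 2 × v₀ × sin(θ) / g = 2 × 35.2044 × sin(25°) / 9.81 = 2 × 35.2044 × 0.422618 / 9.81 = 3.03323 s
T = 3.03323 s / 0.001 = 3033 ms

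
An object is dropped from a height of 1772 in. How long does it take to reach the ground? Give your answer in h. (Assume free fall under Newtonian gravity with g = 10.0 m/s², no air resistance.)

h = 1772 in × 0.0254 = 45.0088 m
t = √(2h/g) = √(2 × 45.0088 / 10.0) = 3.00029 s
t = 3.00029 s / 3600.0 = 0.0008334 h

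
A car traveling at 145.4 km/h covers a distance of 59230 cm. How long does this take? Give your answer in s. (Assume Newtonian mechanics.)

d = 59230 cm × 0.01 = 592.3 m
v = 145.4 km/h × 0.2777777777777778 = 40.3889 m/s
t = d / v = 592.3 / 40.3889 = 14.66 s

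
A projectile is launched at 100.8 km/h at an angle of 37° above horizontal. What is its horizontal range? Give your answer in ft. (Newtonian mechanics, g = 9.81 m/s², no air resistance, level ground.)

v₀ = 100.8 km/h × 0.2777777777777778 = 28.0 m/s
R = v₀² × sin(2θ) / g = 28.0² × sin(2 × 37°) / 9.81 = 784.0 × 0.961262 / 9.81 = 76.8226 m
R = 76.8226 m / 0.3048 = 252.0 ft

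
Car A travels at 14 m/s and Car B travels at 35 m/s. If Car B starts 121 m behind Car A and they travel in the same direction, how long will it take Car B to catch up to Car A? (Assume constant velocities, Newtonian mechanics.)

Relative speed: v_rel = 35 - 14 = 21 m/s
Time to catch: t = d₀/v_rel = 121/21 = 5.76 s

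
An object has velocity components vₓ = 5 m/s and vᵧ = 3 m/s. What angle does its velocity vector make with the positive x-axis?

θ = arctan(vᵧ/vₓ) = arctan(3/5) = 30.96°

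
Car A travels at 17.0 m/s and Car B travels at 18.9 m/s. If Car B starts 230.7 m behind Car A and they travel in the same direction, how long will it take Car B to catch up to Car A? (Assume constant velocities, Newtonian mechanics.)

Relative speed: v_rel = 18.9 - 17.0 = 1.9 m/s
Time to catch: t = d₀/v_rel = 230.7/1.9 = 121.42 s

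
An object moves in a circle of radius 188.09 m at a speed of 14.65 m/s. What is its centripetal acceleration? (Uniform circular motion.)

a_c = v²/r = 14.65²/188.09 = 214.6225/188.09 = 1.14 m/s²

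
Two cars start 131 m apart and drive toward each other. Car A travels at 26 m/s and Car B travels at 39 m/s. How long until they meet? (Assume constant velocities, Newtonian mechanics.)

Combined speed: v_combined = 26 + 39 = 65 m/s
Time to meet: t = d/v_combined = 131/65 = 2.02 s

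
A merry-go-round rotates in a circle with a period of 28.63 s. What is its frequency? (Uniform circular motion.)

f = 1/T = 1/28.63 = 0.0349 Hz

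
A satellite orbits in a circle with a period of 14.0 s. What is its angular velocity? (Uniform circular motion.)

ω = 2π/T = 2π/14.0 = 0.4488 rad/s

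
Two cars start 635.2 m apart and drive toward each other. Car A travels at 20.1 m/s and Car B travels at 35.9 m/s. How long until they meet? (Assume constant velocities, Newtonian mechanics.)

Combined speed: v_combined = 20.1 + 35.9 = 56.0 m/s
Time to meet: t = d/v_combined = 635.2/56.0 = 11.34 s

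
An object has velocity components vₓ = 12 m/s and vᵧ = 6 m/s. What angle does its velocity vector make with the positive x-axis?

θ = arctan(vᵧ/vₓ) = arctan(6/12) = 26.57°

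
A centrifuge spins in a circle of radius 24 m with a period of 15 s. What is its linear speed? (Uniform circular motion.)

v = 2πr/T = 2π×24/15 = 10.05 m/s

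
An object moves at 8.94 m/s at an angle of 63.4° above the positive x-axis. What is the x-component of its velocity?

vₓ = v cos(θ) = 8.94 × cos(63.4°) = 4.0 m/s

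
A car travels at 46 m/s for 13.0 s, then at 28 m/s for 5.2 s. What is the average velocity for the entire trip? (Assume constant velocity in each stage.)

d₁ = v₁t₁ = 46 × 13.0 = 598.0 m
d₂ = v₂t₂ = 28 × 5.2 = 145.6 m
d_total = 743.6 m, t_total = 18.2 s
v_avg = d_total/t_total = 743.6/18.2 = 40.86 m/s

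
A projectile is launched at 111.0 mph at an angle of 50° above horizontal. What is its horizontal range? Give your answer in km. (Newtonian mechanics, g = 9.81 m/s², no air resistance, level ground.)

v₀ = 111.0 mph × 0.44704 = 49.6214 m/s
R = v₀² × sin(2θ) / g = 49.6214² × sin(2 × 50°) / 9.81 = 2462.28 × 0.984808 / 9.81 = 247.184 m
R = 247.184 m / 1000.0 = 0.2472 km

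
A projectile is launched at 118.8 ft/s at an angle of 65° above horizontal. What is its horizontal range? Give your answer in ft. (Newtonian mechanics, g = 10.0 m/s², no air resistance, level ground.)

v₀ = 118.8 ft/s × 0.3048 = 36.2102 m/s
R = v₀² × sin(2θ) / g = 36.2102² × sin(2 × 65°) / 10.0 = 1311.18 × 0.766044 / 10.0 = 100.442 m
R = 100.442 m / 0.3048 = 329.5 ft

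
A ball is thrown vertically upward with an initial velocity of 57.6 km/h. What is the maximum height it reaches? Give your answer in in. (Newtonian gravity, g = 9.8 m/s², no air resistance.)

v₀ = 57.6 km/h × 0.2777777777777778 = 16.0 m/s
h_max = v₀² / (2g) = 16.0² / (2 × 9.8) = 256.0 / 19.6 = 13.0612 m
h_max = 13.0612 m / 0.0254 = 514.2 in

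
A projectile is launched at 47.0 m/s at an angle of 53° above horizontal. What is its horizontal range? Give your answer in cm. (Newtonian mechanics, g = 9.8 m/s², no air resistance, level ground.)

R = v₀² × sin(2θ) / g = 47.0² × sin(2 × 53°) / 9.8 = 2209.0 × 0.961262 / 9.8 = 216.676 m
R = 216.676 m / 0.01 = 21670 cm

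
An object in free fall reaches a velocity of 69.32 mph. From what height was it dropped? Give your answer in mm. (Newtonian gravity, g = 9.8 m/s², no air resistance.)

v = 69.32 mph × 0.44704 = 30.9888 m/s
h = v² / (2g) = 30.9888² / (2 × 9.8) = 48.9952 m
h = 48.9952 m / 0.001 = 49000 mm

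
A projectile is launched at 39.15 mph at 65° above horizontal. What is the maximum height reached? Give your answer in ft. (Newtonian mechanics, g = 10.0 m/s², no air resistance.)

v₀ = 39.15 mph × 0.44704 = 17.5016 m/s
H = v₀² × sin²(θ) / (2g) = 17.5016² × sin(65°)² / (2 × 10.0) = 306.306 × 0.821394 / 20.0 = 12.5799 m
H = 12.5799 m / 0.3048 = 41.27 ft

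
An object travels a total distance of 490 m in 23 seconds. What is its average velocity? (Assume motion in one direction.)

v_avg = Δd / Δt = 490 / 23 = 21.3 m/s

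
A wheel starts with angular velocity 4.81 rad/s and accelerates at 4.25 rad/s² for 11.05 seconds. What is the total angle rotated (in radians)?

θ = ω₀t + ½αt² = 4.81×11.05 + ½×4.25×11.05² = 312.62 rad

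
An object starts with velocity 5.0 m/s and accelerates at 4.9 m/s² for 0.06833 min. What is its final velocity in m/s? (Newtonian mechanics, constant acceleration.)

t = 0.06833 min × 60.0 = 4.0998 s
v = v₀ + a × t = 5.0 + 4.9 × 4.0998 = 25.09 m/s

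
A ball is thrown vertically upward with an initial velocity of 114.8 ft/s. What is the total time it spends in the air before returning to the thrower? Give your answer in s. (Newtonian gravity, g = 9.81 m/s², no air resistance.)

v₀ = 114.8 ft/s × 0.3048 = 34.991 m/s
t_total = 2 × v₀ / g = 2 × 34.991 / 9.81 = 7.134 s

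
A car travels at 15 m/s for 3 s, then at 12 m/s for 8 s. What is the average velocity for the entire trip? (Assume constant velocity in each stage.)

d₁ = v₁t₁ = 15 × 3 = 45 m
d₂ = v₂t₂ = 12 × 8 = 96 m
d_total = 141 m, t_total = 11 s
v_avg = d_total/t_total = 141/11 = 12.82 m/s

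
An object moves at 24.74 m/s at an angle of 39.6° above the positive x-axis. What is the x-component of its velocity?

vₓ = v cos(θ) = 24.74 × cos(39.6°) = 19.06 m/s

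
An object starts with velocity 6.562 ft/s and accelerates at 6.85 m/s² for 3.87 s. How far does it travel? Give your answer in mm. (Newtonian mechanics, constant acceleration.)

v₀ = 6.562 ft/s × 0.3048 = 2.0001 m/s
d = v₀ × t + ½ × a × t² = 2.0001 × 3.87 + 0.5 × 6.85 × 3.87² = 59.0363 m
d = 59.0363 m / 0.001 = 59040 mm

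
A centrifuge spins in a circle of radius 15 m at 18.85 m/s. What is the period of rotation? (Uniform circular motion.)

T = 2πr/v = 2π×15/18.85 = 5.0 s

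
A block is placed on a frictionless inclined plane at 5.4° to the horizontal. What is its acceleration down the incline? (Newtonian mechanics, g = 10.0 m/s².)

a = g sin(θ) = 10.0 × sin(5.4°) = 10.0 × 0.0941 = 0.94 m/s²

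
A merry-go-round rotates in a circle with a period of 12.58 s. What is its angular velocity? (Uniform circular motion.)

ω = 2π/T = 2π/12.58 = 0.4995 rad/s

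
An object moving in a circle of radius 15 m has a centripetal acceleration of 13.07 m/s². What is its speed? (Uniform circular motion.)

v = √(a_c × r) = √(13.07 × 15) = 14.0 m/s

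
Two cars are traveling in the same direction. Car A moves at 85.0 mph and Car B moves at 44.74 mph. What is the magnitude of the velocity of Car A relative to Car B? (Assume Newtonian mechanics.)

v_rel = |v_A - v_B| = |85.0 - 44.74| = 40.26 mph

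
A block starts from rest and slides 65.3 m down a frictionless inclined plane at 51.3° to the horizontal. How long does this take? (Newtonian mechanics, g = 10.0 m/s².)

a = g sin(θ) = 10.0 × sin(51.3°) = 7.8043 m/s²
t = √(2d/a) = √(2 × 65.3 / 7.8043) = 4.09 s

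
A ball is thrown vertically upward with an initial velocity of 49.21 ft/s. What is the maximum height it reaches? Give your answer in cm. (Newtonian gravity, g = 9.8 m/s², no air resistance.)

v₀ = 49.21 ft/s × 0.3048 = 14.9992 m/s
h_max = v₀² / (2g) = 14.9992² / (2 × 9.8) = 224.976 / 19.6 = 11.4784 m
h_max = 11.4784 m / 0.01 = 1148 cm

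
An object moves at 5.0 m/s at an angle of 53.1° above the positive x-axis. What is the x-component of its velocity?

vₓ = v cos(θ) = 5.0 × cos(53.1°) = 3.0 m/s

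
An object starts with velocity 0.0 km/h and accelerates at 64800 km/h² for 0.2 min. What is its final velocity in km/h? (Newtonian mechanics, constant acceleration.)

v₀ = 0.0 km/h × 0.2777777777777778 = 0.0 m/s
a = 64800 km/h² × 7.716049382716049e-05 = 5.0 m/s²
t = 0.2 min × 60.0 = 12.0 s
v = v₀ + a × t = 0.0 + 5.0 × 12.0 = 60.0 m/s
v = 60.0 m/s / 0.2777777777777778 = 216.0 km/h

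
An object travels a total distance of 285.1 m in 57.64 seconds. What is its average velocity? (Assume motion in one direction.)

v_avg = Δd / Δt = 285.1 / 57.64 = 4.95 m/s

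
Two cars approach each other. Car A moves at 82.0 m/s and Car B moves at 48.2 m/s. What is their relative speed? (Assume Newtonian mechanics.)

v_rel = v_A + v_B = 82.0 + 48.2 = 130.2 m/s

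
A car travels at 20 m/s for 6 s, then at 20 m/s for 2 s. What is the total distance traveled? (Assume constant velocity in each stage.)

d₁ = v₁t₁ = 20 × 6 = 120 m
d₂ = v₂t₂ = 20 × 2 = 40 m
d_total = 120 + 40 = 160 m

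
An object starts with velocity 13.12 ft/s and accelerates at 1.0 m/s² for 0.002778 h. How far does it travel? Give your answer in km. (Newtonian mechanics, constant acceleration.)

v₀ = 13.12 ft/s × 0.3048 = 3.99898 m/s
t = 0.002778 h × 3600.0 = 10.0008 s
d = v₀ × t + ½ × a × t² = 3.99898 × 10.0008 + 0.5 × 1.0 × 10.0008² = 90.001 m
d = 90.001 m / 1000.0 = 0.09 km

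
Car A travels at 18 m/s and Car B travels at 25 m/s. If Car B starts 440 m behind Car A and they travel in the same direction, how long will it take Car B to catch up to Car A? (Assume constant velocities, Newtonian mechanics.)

Relative speed: v_rel = 25 - 18 = 7 m/s
Time to catch: t = d₀/v_rel = 440/7 = 62.86 s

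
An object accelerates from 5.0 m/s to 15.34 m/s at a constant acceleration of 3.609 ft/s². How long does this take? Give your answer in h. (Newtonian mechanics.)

a = 3.609 ft/s² × 0.3048 = 1.10002 m/s²
t = (v - v₀) / a = (15.34 - 5.0) / 1.10002 = 9.39983 s
t = 9.39983 s / 3600.0 = 0.002611 h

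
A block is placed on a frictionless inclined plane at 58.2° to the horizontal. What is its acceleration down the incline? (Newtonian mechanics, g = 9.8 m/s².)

a = g sin(θ) = 9.8 × sin(58.2°) = 9.8 × 0.8499 = 8.33 m/s²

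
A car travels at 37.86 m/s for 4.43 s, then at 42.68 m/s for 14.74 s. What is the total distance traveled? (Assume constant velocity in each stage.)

d₁ = v₁t₁ = 37.86 × 4.43 = 167.7198 m
d₂ = v₂t₂ = 42.68 × 14.74 = 629.1032 m
d_total = 167.7198 + 629.1032 = 796.82 m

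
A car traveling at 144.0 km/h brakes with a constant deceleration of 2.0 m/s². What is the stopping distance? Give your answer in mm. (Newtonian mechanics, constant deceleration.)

v₀ = 144.0 km/h × 0.2777777777777778 = 40.0 m/s
d = v₀² / (2a) = 40.0² / (2 × 2.0) = 1600.0 / 4.0 = 400.0 m
d = 400.0 m / 0.001 = 400000 mm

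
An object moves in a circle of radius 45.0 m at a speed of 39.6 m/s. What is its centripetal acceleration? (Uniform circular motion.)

a_c = v²/r = 39.6²/45.0 = 1568.16/45.0 = 34.85 m/s²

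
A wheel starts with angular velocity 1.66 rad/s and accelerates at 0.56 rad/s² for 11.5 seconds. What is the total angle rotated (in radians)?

θ = ω₀t + ½αt² = 1.66×11.5 + ½×0.56×11.5² = 56.12 rad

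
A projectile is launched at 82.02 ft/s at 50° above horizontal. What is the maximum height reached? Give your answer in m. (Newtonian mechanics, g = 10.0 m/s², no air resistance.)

v₀ = 82.02 ft/s × 0.3048 = 24.9997 m/s
H = v₀² × sin²(θ) / (2g) = 24.9997² × sin(50°)² / (2 × 10.0) = 624.985 × 0.586824 / 20.0 = 18.34 m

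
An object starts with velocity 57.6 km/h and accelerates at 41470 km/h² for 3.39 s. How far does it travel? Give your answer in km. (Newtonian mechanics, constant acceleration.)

v₀ = 57.6 km/h × 0.2777777777777778 = 16.0 m/s
a = 41470 km/h² × 7.716049382716049e-05 = 3.19985 m/s²
d = v₀ × t + ½ × a × t² = 16.0 × 3.39 + 0.5 × 3.19985 × 3.39² = 72.6265 m
d = 72.6265 m / 1000.0 = 0.07263 km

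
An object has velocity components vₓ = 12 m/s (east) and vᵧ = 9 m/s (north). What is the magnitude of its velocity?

|v| = √(vₓ² + vᵧ²) = √(12² + 9²) = √(225) = 15.0 m/s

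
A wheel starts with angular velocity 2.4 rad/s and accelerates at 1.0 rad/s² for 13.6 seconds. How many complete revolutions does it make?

θ = ω₀t + ½αt² = 2.4×13.6 + ½×1.0×13.6² = 125.12 rad
Total revolutions = θ/(2π) = 125.12/(2π) = 19.91
Complete revolutions = ⌊19.91⌋ = 19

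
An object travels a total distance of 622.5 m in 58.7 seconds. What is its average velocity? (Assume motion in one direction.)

v_avg = Δd / Δt = 622.5 / 58.7 = 10.6 m/s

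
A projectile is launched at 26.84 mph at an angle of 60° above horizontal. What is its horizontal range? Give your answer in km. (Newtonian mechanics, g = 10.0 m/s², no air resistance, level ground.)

v₀ = 26.84 mph × 0.44704 = 11.9986 m/s
R = v₀² × sin(2θ) / g = 11.9986² × sin(2 × 60°) / 10.0 = 143.966 × 0.866025 / 10.0 = 12.4678 m
R = 12.4678 m / 1000.0 = 0.01247 km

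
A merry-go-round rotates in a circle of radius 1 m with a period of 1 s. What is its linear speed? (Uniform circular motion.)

v = 2πr/T = 2π×1/1 = 6.28 m/s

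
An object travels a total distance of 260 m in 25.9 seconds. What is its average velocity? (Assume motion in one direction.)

v_avg = Δd / Δt = 260 / 25.9 = 10.04 m/s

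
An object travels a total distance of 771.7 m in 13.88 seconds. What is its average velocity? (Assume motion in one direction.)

v_avg = Δd / Δt = 771.7 / 13.88 = 55.6 m/s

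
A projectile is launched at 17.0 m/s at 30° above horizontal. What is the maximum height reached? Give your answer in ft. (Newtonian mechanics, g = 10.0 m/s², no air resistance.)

H = v₀² × sin²(θ) / (2g) = 17.0² × sin(30°)² / (2 × 10.0) = 289.0 × 0.25 / 20.0 = 3.6125 m
H = 3.6125 m / 0.3048 = 11.85 ft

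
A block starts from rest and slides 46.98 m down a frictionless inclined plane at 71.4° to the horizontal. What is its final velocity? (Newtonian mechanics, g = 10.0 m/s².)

a = g sin(θ) = 10.0 × sin(71.4°) = 9.4777 m/s²
v = √(2ad) = √(2 × 9.4777 × 46.98) = 29.84 m/s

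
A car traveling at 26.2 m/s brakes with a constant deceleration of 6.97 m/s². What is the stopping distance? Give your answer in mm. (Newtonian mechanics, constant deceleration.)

d = v₀² / (2a) = 26.2² / (2 × 6.97) = 686.44 / 13.94 = 49.2425 m
d = 49.2425 m / 0.001 = 49240 mm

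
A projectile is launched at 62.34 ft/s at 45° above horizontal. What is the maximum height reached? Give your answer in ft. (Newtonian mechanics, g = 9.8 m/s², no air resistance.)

v₀ = 62.34 ft/s × 0.3048 = 19.0012 m/s
H = v₀² × sin²(θ) / (2g) = 19.0012² × sin(45°)² / (2 × 9.8) = 361.046 × 0.5 / 19.6 = 9.21036 m
H = 9.21036 m / 0.3048 = 30.22 ft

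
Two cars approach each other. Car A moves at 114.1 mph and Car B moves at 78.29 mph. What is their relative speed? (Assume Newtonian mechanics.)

v_rel = v_A + v_B = 114.1 + 78.29 = 192.39 mph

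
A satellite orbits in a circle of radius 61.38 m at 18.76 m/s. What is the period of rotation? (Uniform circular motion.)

T = 2πr/v = 2π×61.38/18.76 = 20.56 s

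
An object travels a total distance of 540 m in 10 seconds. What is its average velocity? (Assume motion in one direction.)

v_avg = Δd / Δt = 540 / 10 = 54.0 m/s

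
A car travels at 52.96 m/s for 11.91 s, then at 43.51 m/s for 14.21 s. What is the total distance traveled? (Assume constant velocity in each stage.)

d₁ = v₁t₁ = 52.96 × 11.91 = 630.7536 m
d₂ = v₂t₂ = 43.51 × 14.21 = 618.2771 m
d_total = 630.7536 + 618.2771 = 1249.03 m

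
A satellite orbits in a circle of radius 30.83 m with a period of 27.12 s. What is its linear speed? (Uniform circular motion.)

v = 2πr/T = 2π×30.83/27.12 = 7.14 m/s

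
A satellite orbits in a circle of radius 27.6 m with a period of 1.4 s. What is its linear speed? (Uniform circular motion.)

v = 2πr/T = 2π×27.6/1.4 = 123.87 m/s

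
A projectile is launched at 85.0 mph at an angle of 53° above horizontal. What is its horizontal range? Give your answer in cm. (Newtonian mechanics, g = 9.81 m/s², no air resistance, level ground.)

v₀ = 85.0 mph × 0.44704 = 37.9984 m/s
R = v₀² × sin(2θ) / g = 37.9984² × sin(2 × 53°) / 9.81 = 1443.88 × 0.961262 / 9.81 = 141.483 m
R = 141.483 m / 0.01 = 14150 cm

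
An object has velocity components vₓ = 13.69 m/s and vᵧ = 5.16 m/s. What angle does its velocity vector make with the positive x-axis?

θ = arctan(vᵧ/vₓ) = arctan(5.16/13.69) = 20.65°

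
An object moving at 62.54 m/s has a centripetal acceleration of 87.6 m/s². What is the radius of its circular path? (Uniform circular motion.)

r = v²/a_c = 62.54²/87.6 = 44.65 m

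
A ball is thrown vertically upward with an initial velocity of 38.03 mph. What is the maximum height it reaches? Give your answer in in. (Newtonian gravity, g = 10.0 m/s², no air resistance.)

v₀ = 38.03 mph × 0.44704 = 17.0009 m/s
h_max = v₀² / (2g) = 17.0009² / (2 × 10.0) = 289.031 / 20.0 = 14.4516 m
h_max = 14.4516 m / 0.0254 = 569.0 in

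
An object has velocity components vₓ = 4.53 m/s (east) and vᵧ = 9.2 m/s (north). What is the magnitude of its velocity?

|v| = √(vₓ² + vᵧ²) = √(4.53² + 9.2²) = √(105.1609) = 10.25 m/s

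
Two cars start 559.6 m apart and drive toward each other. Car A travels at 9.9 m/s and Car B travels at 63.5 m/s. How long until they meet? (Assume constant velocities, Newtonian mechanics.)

Combined speed: v_combined = 9.9 + 63.5 = 73.4 m/s
Time to meet: t = d/v_combined = 559.6/73.4 = 7.62 s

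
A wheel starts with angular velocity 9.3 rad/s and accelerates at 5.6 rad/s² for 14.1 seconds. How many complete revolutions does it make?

θ = ω₀t + ½αt² = 9.3×14.1 + ½×5.6×14.1² = 687.798 rad
Total revolutions = θ/(2π) = 687.798/(2π) = 109.47
Complete revolutions = ⌊109.47⌋ = 109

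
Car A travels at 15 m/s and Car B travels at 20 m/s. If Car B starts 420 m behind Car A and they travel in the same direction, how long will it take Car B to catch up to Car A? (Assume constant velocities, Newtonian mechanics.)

Relative speed: v_rel = 20 - 15 = 5 m/s
Time to catch: t = d₀/v_rel = 420/5 = 84.0 s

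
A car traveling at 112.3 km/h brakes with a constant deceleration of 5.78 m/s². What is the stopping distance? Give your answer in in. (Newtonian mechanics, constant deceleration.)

v₀ = 112.3 km/h × 0.2777777777777778 = 31.1944 m/s
d = v₀² / (2a) = 31.1944² / (2 × 5.78) = 973.091 / 11.56 = 84.1774 m
d = 84.1774 m / 0.0254 = 3314 in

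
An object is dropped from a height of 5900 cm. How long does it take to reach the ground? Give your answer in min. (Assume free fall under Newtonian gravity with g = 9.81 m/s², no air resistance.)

h = 5900 cm × 0.01 = 59.0 m
t = √(2h/g) = √(2 × 59.0 / 9.81) = 3.46822 s
t = 3.46822 s / 60.0 = 0.0578 min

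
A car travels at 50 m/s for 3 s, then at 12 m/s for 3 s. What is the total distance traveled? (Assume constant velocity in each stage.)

d₁ = v₁t₁ = 50 × 3 = 150 m
d₂ = v₂t₂ = 12 × 3 = 36 m
d_total = 150 + 36 = 186 m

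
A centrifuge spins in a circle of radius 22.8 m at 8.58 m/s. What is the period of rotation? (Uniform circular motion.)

T = 2πr/v = 2π×22.8/8.58 = 16.7 s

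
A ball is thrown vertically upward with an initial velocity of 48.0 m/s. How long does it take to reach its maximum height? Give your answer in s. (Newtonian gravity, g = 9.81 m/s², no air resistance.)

t_up = v₀ / g = 48.0 / 9.81 = 4.893 s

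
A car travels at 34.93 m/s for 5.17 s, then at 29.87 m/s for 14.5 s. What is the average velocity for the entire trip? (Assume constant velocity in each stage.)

d₁ = v₁t₁ = 34.93 × 5.17 = 180.5881 m
d₂ = v₂t₂ = 29.87 × 14.5 = 433.115 m
d_total = 613.7031 m, t_total = 19.67 s
v_avg = d_total/t_total = 613.7031/19.67 = 31.2 m/s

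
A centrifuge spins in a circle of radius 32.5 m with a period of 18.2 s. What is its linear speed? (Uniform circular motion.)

v = 2πr/T = 2π×32.5/18.2 = 11.22 m/s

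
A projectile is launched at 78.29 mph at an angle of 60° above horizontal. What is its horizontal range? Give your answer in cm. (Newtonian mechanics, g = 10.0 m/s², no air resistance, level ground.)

v₀ = 78.29 mph × 0.44704 = 34.9988 m/s
R = v₀² × sin(2θ) / g = 34.9988² × sin(2 × 60°) / 10.0 = 1224.92 × 0.866025 / 10.0 = 106.081 m
R = 106.081 m / 0.01 = 10610 cm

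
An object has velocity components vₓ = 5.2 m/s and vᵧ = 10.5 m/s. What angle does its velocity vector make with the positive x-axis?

θ = arctan(vᵧ/vₓ) = arctan(10.5/5.2) = 63.65°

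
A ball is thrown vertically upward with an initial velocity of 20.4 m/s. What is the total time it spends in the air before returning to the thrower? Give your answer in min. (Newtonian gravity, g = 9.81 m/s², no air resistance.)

t_total = 2 × v₀ / g = 2 × 20.4 / 9.81 = 4.15902 s
t_total = 4.15902 s / 60.0 = 0.06932 min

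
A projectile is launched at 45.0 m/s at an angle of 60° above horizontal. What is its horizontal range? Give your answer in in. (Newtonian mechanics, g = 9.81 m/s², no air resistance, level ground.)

R = v₀² × sin(2θ) / g = 45.0² × sin(2 × 60°) / 9.81 = 2025.0 × 0.866025 / 9.81 = 178.767 m
R = 178.767 m / 0.0254 = 7038 in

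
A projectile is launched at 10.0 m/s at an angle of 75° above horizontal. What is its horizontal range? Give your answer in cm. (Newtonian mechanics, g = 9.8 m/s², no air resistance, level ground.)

R = v₀² × sin(2θ) / g = 10.0² × sin(2 × 75°) / 9.8 = 100.0 × 0.5 / 9.8 = 5.10204 m
R = 5.10204 m / 0.01 = 510.2 cm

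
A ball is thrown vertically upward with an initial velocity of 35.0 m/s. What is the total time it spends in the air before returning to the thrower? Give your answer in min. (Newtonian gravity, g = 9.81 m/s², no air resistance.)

t_total = 2 × v₀ / g = 2 × 35.0 / 9.81 = 7.13558 s
t_total = 7.13558 s / 60.0 = 0.1189 min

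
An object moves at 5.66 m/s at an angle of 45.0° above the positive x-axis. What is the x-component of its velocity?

vₓ = v cos(θ) = 5.66 × cos(45.0°) = 4.0 m/s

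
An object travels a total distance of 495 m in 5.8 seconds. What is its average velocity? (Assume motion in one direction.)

v_avg = Δd / Δt = 495 / 5.8 = 85.34 m/s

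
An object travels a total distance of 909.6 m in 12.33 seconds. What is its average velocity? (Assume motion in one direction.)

v_avg = Δd / Δt = 909.6 / 12.33 = 73.77 m/s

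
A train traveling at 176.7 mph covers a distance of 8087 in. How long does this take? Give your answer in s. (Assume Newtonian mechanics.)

d = 8087 in × 0.0254 = 205.41 m
v = 176.7 mph × 0.44704 = 78.992 m/s
t = d / v = 205.41 / 78.992 = 2.6 s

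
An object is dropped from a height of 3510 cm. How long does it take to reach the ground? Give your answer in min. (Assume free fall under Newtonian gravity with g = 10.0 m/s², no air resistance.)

h = 3510 cm × 0.01 = 35.1 m
t = √(2h/g) = √(2 × 35.1 / 10.0) = 2.64953 s
t = 2.64953 s / 60.0 = 0.04416 min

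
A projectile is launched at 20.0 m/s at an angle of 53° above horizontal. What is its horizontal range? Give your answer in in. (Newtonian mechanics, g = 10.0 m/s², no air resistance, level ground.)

R = v₀² × sin(2θ) / g = 20.0² × sin(2 × 53°) / 10.0 = 400.0 × 0.961262 / 10.0 = 38.4505 m
R = 38.4505 m / 0.0254 = 1514 in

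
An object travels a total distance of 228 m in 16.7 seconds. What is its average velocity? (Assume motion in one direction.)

v_avg = Δd / Δt = 228 / 16.7 = 13.65 m/s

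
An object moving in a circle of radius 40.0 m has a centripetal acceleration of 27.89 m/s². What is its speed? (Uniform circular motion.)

v = √(a_c × r) = √(27.89 × 40.0) = 33.4 m/s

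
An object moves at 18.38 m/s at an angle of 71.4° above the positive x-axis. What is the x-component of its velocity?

vₓ = v cos(θ) = 18.38 × cos(71.4°) = 5.86 m/s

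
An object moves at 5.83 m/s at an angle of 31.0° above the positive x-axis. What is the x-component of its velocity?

vₓ = v cos(θ) = 5.83 × cos(31.0°) = 5.0 m/s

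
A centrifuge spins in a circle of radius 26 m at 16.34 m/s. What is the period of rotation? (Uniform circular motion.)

T = 2πr/v = 2π×26/16.34 = 10.0 s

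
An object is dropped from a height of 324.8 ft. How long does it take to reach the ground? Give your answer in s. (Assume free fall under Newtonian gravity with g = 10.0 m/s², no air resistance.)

h = 324.8 ft × 0.3048 = 98.999 m
t = √(2h/g) = √(2 × 98.999 / 10.0) = 4.45 s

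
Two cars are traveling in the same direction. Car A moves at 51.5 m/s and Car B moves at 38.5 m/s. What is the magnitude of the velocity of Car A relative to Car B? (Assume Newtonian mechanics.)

v_rel = |v_A - v_B| = |51.5 - 38.5| = 13.0 m/s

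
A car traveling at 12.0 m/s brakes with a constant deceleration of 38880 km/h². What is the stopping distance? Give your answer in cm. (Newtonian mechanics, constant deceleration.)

a = 38880 km/h² × 7.716049382716049e-05 = 3.0 m/s²
d = v₀² / (2a) = 12.0² / (2 × 3.0) = 144.0 / 6.0 = 24.0 m
d = 24.0 m / 0.01 = 2400 cm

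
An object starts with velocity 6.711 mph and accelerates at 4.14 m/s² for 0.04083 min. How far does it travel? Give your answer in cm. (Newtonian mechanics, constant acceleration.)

v₀ = 6.711 mph × 0.44704 = 3.00009 m/s
t = 0.04083 min × 60.0 = 2.4498 s
d = v₀ × t + ½ × a × t² = 3.00009 × 2.4498 + 0.5 × 4.14 × 2.4498² = 19.7728 m
d = 19.7728 m / 0.01 = 1977 cm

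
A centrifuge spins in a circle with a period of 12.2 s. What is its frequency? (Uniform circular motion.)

f = 1/T = 1/12.2 = 0.082 Hz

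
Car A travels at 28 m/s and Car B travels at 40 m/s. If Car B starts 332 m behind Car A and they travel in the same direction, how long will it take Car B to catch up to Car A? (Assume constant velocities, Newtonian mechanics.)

Relative speed: v_rel = 40 - 28 = 12 m/s
Time to catch: t = d₀/v_rel = 332/12 = 27.67 s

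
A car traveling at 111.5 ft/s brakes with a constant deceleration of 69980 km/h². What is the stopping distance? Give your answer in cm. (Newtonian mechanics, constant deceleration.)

v₀ = 111.5 ft/s × 0.3048 = 33.9852 m/s
a = 69980 km/h² × 7.716049382716049e-05 = 5.39969 m/s²
d = v₀² / (2a) = 33.9852² / (2 × 5.39969) = 1154.99 / 10.7994 = 106.949 m
d = 106.949 m / 0.01 = 10690 cm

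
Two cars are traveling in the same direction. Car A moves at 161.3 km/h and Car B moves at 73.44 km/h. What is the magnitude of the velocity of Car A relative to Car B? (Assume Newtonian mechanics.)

v_rel = |v_A - v_B| = |161.3 - 73.44| = 87.86 km/h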